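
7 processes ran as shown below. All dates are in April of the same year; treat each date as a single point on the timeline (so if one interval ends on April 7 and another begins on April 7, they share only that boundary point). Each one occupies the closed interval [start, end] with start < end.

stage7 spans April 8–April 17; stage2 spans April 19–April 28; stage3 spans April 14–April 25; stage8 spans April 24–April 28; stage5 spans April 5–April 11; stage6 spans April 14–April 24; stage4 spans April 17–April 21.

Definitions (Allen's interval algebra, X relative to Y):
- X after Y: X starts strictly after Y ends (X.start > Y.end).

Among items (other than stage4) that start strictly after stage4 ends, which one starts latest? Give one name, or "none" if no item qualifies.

Target stage4 = [April 17, April 21].
stage2 [April 19, April 28] → overlapped-by → excluded.
stage3 [April 14, April 25] → contains → excluded.
stage5 [April 5, April 11] → before → excluded.
stage6 [April 14, April 24] → contains → excluded.
stage7 [April 8, April 17] → meets → excluded.
stage8 [April 24, April 28] → after → candidate.
Among candidates, latest start is April 24 → stage8.

stage8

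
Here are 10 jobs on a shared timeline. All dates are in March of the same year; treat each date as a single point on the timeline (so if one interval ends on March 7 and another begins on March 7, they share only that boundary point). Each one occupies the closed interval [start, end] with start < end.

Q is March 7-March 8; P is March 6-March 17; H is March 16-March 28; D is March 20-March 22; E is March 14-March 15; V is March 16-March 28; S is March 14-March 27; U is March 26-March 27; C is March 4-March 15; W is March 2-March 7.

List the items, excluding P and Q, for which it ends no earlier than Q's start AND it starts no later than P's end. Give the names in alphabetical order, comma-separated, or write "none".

C, E, H, S, V, W

Conditions: its end is no earlier than Q's start (X.end >= March 7) AND its start is no later than P's end (X.start <= March 17).
C: end March 15 >= March 7? ✓; start March 4 <= March 17? ✓ → yes.
D: end March 22 >= March 7? ✓; start March 20 <= March 17? ✗ → no.
E: end March 15 >= March 7? ✓; start March 14 <= March 17? ✓ → yes.
H: end March 28 >= March 7? ✓; start March 16 <= March 17? ✓ → yes.
S: end March 27 >= March 7? ✓; start March 14 <= March 17? ✓ → yes.
U: end March 27 >= March 7? ✓; start March 26 <= March 17? ✗ → no.
V: end March 28 >= March 7? ✓; start March 16 <= March 17? ✓ → yes.
W: end March 7 >= March 7? ✓; start March 2 <= March 17? ✓ → yes.
Result: C, E, H, S, V, W.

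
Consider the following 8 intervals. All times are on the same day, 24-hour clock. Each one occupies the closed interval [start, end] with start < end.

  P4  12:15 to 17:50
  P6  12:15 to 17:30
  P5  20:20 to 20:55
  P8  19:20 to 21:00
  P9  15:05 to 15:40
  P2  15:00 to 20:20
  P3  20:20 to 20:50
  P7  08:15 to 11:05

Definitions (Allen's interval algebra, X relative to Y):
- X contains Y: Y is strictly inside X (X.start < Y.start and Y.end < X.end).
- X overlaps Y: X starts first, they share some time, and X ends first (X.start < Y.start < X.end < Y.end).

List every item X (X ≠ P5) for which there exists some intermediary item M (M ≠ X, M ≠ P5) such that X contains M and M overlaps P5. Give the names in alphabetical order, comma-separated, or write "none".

none

Target P5 = [20:20, 20:55].
Intermediaries M with M overlaps P5: none.
Union: none.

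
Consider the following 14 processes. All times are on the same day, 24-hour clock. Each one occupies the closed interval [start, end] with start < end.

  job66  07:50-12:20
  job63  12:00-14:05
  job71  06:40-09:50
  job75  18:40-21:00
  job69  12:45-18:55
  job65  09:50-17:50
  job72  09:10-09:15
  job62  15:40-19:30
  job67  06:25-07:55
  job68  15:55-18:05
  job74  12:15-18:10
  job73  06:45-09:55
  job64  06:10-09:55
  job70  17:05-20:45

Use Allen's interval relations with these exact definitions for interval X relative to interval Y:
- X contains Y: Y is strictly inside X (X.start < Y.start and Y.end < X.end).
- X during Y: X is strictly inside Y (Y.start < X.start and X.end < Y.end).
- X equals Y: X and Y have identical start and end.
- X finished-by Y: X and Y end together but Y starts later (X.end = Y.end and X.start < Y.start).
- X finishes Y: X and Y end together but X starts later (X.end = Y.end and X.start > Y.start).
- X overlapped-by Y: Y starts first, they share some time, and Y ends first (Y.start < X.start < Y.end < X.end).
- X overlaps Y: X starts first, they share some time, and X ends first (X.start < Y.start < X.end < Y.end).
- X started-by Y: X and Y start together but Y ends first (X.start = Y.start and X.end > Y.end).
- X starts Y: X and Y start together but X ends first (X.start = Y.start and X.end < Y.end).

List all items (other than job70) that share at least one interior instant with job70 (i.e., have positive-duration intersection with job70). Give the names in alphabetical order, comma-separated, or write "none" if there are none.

job62, job65, job68, job69, job74, job75

Target job70 = [17:05, 20:45].
job62 [15:40, 19:30] → overlaps → yes.
job63 [12:00, 14:05] → before → no.
job64 [06:10, 09:55] → before → no.
job65 [09:50, 17:50] → overlaps → yes.
job66 [07:50, 12:20] → before → no.
job67 [06:25, 07:55] → before → no.
job68 [15:55, 18:05] → overlaps → yes.
job69 [12:45, 18:55] → overlaps → yes.
job71 [06:40, 09:50] → before → no.
job72 [09:10, 09:15] → before → no.
job73 [06:45, 09:55] → before → no.
job74 [12:15, 18:10] → overlaps → yes.
job75 [18:40, 21:00] → overlapped-by → yes.
Result: job62, job65, job68, job69, job74, job75.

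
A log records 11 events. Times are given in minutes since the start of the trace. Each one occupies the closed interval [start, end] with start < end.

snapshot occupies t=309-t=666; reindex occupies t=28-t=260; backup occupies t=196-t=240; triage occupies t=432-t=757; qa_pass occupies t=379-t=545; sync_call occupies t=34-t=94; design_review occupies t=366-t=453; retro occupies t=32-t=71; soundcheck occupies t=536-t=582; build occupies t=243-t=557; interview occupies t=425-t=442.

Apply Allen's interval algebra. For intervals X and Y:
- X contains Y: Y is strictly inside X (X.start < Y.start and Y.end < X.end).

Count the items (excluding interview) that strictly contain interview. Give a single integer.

Target interview = [t=425, t=442].
backup [t=196, t=240] → before → no.
build [t=243, t=557] → contains → counts.
design_review [t=366, t=453] → contains → counts.
qa_pass [t=379, t=545] → contains → counts.
reindex [t=28, t=260] → before → no.
retro [t=32, t=71] → before → no.
snapshot [t=309, t=666] → contains → counts.
soundcheck [t=536, t=582] → after → no.
sync_call [t=34, t=94] → before → no.
triage [t=432, t=757] → overlapped-by → no.
Total: 4.

4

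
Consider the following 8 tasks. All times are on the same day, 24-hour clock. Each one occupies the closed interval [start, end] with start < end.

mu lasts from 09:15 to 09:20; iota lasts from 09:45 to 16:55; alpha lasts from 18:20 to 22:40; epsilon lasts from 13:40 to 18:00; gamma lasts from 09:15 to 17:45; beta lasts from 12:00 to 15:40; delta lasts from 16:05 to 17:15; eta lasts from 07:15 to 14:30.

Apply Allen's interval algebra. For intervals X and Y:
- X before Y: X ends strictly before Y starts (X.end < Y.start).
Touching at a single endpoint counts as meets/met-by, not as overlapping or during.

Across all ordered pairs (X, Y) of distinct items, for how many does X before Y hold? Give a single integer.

Checking all 56 ordered pairs for relation 'before'; matching pairs in alphabetical order:
(beta, alpha): beta before alpha ✓
(beta, delta): beta before delta ✓
(delta, alpha): delta before alpha ✓
(epsilon, alpha): epsilon before alpha ✓
(eta, alpha): eta before alpha ✓
(eta, delta): eta before delta ✓
(gamma, alpha): gamma before alpha ✓
(iota, alpha): iota before alpha ✓
(mu, alpha): mu before alpha ✓
(mu, beta): mu before beta ✓
(mu, delta): mu before delta ✓
(mu, epsilon): mu before epsilon ✓
(mu, iota): mu before iota ✓
Count: 13.

13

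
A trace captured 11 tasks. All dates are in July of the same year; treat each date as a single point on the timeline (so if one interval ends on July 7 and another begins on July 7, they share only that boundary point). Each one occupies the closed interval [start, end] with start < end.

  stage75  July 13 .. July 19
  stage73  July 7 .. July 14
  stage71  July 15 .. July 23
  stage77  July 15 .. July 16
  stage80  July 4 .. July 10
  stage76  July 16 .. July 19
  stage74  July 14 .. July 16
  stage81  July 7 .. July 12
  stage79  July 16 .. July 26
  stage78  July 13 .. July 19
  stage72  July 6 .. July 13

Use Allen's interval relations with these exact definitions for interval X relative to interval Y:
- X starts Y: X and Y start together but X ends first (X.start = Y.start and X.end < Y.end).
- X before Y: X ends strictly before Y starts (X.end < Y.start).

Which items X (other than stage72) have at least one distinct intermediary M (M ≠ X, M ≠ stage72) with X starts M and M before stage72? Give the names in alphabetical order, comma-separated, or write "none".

Target stage72 = [July 6, July 13].
Intermediaries M with M before stage72: none.
Union: none.

none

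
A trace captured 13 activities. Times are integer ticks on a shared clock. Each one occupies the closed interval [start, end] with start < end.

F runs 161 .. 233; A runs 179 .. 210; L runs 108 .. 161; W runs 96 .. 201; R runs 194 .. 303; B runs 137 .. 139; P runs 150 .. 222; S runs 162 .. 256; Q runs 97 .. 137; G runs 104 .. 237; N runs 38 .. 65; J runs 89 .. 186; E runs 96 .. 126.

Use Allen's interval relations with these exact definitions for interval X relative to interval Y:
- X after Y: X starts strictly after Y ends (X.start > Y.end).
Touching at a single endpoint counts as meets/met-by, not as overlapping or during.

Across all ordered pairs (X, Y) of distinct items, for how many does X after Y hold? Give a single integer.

Checking all 156 ordered pairs for relation 'after'; matching pairs in alphabetical order:
(A, B): A after B ✓
(A, E): A after E ✓
(A, L): A after L ✓
(A, N): A after N ✓
(A, Q): A after Q ✓
(B, E): B after E ✓
(B, N): B after N ✓
(E, N): E after N ✓
(F, B): F after B ✓
(F, E): F after E ✓
(F, N): F after N ✓
(F, Q): F after Q ✓
(G, N): G after N ✓
(J, N): J after N ✓
(L, N): L after N ✓
(P, B): P after B ✓
(P, E): P after E ✓
(P, N): P after N ✓
(P, Q): P after Q ✓
(Q, N): Q after N ✓
(R, B): R after B ✓
(R, E): R after E ✓
(R, J): R after J ✓
(R, L): R after L ✓
... plus 8 further pairs not listed.
Count: 32.

32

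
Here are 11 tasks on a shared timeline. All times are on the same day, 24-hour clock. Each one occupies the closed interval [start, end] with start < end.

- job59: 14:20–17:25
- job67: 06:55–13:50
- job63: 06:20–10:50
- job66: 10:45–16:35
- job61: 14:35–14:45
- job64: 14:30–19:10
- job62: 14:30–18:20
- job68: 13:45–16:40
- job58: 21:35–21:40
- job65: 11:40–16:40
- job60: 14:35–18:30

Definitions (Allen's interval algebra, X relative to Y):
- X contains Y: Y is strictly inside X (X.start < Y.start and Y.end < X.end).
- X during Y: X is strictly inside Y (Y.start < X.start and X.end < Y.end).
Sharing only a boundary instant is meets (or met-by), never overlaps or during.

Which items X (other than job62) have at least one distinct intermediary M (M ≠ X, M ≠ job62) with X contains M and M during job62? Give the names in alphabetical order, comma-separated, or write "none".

job59, job64, job65, job66, job68

Target job62 = [14:30, 18:20].
Intermediaries M with M during job62: job61.
Via job61 — items with X contains job61: job59, job64, job65, job66, job68.
Union: job59, job64, job65, job66, job68.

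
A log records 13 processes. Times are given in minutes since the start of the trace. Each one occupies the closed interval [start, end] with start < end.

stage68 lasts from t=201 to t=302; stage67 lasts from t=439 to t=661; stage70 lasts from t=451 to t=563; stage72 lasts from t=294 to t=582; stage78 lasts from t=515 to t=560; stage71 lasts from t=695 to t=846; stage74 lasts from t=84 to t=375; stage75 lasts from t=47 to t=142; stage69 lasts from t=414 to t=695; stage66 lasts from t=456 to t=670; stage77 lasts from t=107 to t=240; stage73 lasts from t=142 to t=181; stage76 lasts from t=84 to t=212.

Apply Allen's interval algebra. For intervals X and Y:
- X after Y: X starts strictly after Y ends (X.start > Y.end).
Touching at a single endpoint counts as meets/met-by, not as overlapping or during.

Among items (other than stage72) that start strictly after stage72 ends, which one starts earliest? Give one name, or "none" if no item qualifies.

Target stage72 = [t=294, t=582].
stage66 [t=456, t=670] → overlapped-by → excluded.
stage67 [t=439, t=661] → overlapped-by → excluded.
stage68 [t=201, t=302] → overlaps → excluded.
stage69 [t=414, t=695] → overlapped-by → excluded.
stage70 [t=451, t=563] → during → excluded.
stage71 [t=695, t=846] → after → candidate.
stage73 [t=142, t=181] → before → excluded.
stage74 [t=84, t=375] → overlaps → excluded.
stage75 [t=47, t=142] → before → excluded.
stage76 [t=84, t=212] → before → excluded.
stage77 [t=107, t=240] → before → excluded.
stage78 [t=515, t=560] → during → excluded.
Among candidates, earliest start is t=695 → stage71.

stage71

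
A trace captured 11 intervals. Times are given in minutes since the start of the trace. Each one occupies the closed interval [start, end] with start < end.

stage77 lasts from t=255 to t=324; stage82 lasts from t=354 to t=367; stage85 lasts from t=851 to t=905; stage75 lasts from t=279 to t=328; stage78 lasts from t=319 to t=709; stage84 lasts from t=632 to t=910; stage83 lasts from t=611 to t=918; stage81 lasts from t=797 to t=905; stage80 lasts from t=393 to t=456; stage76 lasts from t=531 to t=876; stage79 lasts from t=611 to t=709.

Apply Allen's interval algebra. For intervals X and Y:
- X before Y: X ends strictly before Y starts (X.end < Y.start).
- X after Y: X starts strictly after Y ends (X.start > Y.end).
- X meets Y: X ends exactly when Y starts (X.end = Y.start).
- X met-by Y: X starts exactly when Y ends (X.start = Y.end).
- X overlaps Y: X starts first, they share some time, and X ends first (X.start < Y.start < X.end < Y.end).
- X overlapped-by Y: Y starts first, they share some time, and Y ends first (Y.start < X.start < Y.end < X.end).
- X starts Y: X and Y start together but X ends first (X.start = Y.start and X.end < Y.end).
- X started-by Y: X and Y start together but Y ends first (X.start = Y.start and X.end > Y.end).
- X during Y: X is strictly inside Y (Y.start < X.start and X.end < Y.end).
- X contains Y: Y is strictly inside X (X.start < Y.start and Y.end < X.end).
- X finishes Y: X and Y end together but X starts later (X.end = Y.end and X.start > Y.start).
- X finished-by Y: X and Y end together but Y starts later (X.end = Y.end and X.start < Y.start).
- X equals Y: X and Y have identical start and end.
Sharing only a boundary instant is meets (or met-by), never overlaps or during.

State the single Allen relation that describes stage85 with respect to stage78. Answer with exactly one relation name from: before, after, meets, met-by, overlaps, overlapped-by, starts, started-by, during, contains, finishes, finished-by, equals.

stage85 = [t=851, t=905]; stage78 = [t=319, t=709].
Compare endpoints: stage85.start > stage78.start, stage85.start > stage78.end, stage85.end > stage78.start, stage85.end > stage78.end.
That pattern is 'after'.

after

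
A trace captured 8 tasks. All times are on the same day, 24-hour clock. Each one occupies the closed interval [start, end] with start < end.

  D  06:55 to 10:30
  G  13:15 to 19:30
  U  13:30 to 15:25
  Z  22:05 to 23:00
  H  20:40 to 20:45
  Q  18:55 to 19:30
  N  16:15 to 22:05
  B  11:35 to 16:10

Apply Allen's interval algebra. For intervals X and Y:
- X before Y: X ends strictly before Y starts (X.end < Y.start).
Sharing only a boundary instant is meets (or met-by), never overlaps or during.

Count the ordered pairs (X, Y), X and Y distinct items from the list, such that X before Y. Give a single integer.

20

Checking all 56 ordered pairs for relation 'before'; matching pairs in alphabetical order:
(B, H): B before H ✓
(B, N): B before N ✓
(B, Q): B before Q ✓
(B, Z): B before Z ✓
(D, B): D before B ✓
(D, G): D before G ✓
(D, H): D before H ✓
(D, N): D before N ✓
(D, Q): D before Q ✓
(D, U): D before U ✓
(D, Z): D before Z ✓
(G, H): G before H ✓
(G, Z): G before Z ✓
(H, Z): H before Z ✓
(Q, H): Q before H ✓
(Q, Z): Q before Z ✓
(U, H): U before H ✓
(U, N): U before N ✓
(U, Q): U before Q ✓
(U, Z): U before Z ✓
Count: 20.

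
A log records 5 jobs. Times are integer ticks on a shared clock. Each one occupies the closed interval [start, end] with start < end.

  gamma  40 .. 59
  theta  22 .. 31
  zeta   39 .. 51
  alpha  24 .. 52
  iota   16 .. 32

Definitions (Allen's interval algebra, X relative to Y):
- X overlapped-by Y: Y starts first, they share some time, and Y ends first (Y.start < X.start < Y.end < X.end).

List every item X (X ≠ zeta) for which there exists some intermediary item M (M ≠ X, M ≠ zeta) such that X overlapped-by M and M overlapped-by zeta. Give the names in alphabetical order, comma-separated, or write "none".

Target zeta = [39, 51].
Intermediaries M with M overlapped-by zeta: gamma.
Via gamma — items with X overlapped-by gamma: none.
Union: none.

none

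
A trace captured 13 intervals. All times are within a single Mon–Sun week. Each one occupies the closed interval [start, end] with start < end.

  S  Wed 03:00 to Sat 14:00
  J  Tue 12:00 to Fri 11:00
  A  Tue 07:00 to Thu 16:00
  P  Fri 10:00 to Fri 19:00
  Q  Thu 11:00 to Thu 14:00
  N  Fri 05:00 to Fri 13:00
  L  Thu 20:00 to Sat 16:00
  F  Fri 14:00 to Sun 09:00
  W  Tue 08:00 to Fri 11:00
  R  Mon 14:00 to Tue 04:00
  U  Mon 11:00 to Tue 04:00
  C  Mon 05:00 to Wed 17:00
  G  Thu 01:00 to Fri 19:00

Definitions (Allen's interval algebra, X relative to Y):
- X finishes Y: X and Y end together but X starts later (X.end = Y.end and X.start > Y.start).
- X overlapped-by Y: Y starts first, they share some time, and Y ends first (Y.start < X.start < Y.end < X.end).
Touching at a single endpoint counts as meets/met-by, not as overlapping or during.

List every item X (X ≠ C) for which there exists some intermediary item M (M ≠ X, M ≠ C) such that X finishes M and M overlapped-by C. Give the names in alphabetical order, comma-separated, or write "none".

J

Target C = [Mon 05:00, Wed 17:00].
Intermediaries M with M overlapped-by C: A, J, S, W.
Via A — items with X finishes A: none.
Via J — items with X finishes J: none.
Via S — items with X finishes S: none.
Via W — items with X finishes W: J.
Union: J.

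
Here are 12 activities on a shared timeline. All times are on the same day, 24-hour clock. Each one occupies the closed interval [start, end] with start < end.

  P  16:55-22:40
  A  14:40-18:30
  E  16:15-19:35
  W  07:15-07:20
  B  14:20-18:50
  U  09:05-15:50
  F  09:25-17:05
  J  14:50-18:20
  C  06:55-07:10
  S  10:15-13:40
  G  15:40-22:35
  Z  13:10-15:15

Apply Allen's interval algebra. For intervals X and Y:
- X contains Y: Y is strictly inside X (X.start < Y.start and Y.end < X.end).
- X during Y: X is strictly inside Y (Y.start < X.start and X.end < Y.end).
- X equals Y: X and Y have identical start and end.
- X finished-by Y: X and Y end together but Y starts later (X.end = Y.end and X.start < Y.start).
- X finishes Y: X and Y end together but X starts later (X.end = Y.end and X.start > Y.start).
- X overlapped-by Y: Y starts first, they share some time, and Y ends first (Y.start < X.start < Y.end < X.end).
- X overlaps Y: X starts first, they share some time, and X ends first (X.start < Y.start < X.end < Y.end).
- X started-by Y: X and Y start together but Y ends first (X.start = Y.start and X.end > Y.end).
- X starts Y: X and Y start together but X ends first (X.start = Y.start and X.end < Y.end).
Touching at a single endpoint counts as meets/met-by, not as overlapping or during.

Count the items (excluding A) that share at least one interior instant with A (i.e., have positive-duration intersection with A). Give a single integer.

Target A = [14:40, 18:30].
B [14:20, 18:50] → contains → counts.
C [06:55, 07:10] → before → no.
E [16:15, 19:35] → overlapped-by → counts.
F [09:25, 17:05] → overlaps → counts.
G [15:40, 22:35] → overlapped-by → counts.
J [14:50, 18:20] → during → counts.
P [16:55, 22:40] → overlapped-by → counts.
S [10:15, 13:40] → before → no.
U [09:05, 15:50] → overlaps → counts.
W [07:15, 07:20] → before → no.
Z [13:10, 15:15] → overlaps → counts.
Total: 8.

8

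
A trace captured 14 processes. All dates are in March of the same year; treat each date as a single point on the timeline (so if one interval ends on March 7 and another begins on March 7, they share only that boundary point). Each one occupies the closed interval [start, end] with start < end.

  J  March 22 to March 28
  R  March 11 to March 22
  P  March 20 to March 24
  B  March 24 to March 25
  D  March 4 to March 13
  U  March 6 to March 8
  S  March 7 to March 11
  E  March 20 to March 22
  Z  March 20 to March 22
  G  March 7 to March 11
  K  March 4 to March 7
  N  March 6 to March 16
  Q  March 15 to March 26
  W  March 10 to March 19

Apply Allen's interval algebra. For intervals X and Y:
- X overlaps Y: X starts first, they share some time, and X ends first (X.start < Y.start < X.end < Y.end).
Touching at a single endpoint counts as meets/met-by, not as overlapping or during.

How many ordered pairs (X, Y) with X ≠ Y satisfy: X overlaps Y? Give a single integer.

Checking all 182 ordered pairs for relation 'overlaps'; matching pairs in alphabetical order:
(D, N): D overlaps N ✓
(D, R): D overlaps R ✓
(D, W): D overlaps W ✓
(G, W): G overlaps W ✓
(K, N): K overlaps N ✓
(K, U): K overlaps U ✓
(N, Q): N overlaps Q ✓
(N, R): N overlaps R ✓
(N, W): N overlaps W ✓
(P, J): P overlaps J ✓
(Q, J): Q overlaps J ✓
(R, P): R overlaps P ✓
(R, Q): R overlaps Q ✓
(S, W): S overlaps W ✓
(U, G): U overlaps G ✓
(U, S): U overlaps S ✓
(W, Q): W overlaps Q ✓
(W, R): W overlaps R ✓
Count: 18.

18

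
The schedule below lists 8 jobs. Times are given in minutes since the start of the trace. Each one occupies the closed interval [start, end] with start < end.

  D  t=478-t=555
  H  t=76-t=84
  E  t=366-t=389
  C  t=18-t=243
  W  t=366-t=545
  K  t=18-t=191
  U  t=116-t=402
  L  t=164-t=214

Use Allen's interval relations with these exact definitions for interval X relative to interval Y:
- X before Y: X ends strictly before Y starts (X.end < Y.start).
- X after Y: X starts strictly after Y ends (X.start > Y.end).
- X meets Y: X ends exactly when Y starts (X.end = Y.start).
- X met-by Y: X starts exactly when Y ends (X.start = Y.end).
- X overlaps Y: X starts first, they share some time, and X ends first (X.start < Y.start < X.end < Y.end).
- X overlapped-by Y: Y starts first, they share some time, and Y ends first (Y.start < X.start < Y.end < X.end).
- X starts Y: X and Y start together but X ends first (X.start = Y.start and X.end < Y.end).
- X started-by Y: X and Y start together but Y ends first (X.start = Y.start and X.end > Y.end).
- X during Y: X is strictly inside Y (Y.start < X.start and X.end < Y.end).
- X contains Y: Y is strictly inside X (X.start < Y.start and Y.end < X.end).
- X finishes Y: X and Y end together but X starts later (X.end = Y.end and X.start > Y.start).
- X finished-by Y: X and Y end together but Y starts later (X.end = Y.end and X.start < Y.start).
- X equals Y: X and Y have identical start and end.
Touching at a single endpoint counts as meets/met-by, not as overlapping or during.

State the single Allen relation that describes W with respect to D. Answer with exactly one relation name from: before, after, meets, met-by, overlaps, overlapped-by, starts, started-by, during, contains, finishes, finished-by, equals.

overlaps

W = [t=366, t=545]; D = [t=478, t=555].
Compare endpoints: W.start < D.start, W.start < D.end, W.end > D.start, W.end < D.end.
That pattern is 'overlaps'.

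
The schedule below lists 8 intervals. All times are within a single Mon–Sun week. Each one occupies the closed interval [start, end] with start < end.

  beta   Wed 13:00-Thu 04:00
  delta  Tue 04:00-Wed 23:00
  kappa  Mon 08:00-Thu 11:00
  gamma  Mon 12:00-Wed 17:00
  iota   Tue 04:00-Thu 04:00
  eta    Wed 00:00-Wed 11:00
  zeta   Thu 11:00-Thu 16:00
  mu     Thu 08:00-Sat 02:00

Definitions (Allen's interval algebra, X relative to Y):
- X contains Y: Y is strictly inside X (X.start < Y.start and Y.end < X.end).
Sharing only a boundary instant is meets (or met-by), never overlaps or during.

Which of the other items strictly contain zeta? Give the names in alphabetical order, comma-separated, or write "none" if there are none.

Target zeta = [Thu 11:00, Thu 16:00].
beta [Wed 13:00, Thu 04:00] → before → no.
delta [Tue 04:00, Wed 23:00] → before → no.
eta [Wed 00:00, Wed 11:00] → before → no.
gamma [Mon 12:00, Wed 17:00] → before → no.
iota [Tue 04:00, Thu 04:00] → before → no.
kappa [Mon 08:00, Thu 11:00] → meets → no.
mu [Thu 08:00, Sat 02:00] → contains → yes.
Result: mu.

mu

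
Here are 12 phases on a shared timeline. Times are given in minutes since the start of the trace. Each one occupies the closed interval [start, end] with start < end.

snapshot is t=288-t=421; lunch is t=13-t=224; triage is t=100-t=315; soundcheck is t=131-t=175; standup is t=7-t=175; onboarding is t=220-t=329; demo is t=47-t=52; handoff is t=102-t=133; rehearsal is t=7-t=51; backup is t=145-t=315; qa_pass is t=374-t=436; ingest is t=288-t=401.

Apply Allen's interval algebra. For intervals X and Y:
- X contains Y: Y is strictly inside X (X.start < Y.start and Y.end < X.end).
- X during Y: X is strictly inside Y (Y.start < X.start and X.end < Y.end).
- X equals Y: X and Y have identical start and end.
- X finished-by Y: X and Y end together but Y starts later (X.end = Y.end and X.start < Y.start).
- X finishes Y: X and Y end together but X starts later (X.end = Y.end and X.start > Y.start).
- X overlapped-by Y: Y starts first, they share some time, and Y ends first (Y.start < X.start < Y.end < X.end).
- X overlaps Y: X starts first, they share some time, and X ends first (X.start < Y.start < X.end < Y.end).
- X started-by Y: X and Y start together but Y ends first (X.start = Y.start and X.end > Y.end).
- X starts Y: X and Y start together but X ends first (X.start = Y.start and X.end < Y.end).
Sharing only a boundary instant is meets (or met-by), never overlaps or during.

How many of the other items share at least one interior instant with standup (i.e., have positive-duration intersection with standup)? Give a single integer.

Target standup = [t=7, t=175].
backup [t=145, t=315] → overlapped-by → counts.
demo [t=47, t=52] → during → counts.
handoff [t=102, t=133] → during → counts.
ingest [t=288, t=401] → after → no.
lunch [t=13, t=224] → overlapped-by → counts.
onboarding [t=220, t=329] → after → no.
qa_pass [t=374, t=436] → after → no.
rehearsal [t=7, t=51] → starts → counts.
snapshot [t=288, t=421] → after → no.
soundcheck [t=131, t=175] → finishes → counts.
triage [t=100, t=315] → overlapped-by → counts.
Total: 7.

7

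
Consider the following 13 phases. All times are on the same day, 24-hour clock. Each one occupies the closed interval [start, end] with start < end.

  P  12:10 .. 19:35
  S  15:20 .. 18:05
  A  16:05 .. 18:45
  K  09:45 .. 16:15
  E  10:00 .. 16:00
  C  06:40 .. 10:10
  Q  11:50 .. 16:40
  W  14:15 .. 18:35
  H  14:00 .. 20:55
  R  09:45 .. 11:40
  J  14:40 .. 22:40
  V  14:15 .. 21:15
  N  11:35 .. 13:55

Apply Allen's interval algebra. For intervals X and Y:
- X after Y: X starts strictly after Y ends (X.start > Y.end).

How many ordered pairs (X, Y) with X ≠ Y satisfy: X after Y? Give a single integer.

24

Checking all 156 ordered pairs for relation 'after'; matching pairs in alphabetical order:
(A, C): A after C ✓
(A, E): A after E ✓
(A, N): A after N ✓
(A, R): A after R ✓
(H, C): H after C ✓
(H, N): H after N ✓
(H, R): H after R ✓
(J, C): J after C ✓
(J, N): J after N ✓
(J, R): J after R ✓
(N, C): N after C ✓
(P, C): P after C ✓
(P, R): P after R ✓
(Q, C): Q after C ✓
(Q, R): Q after R ✓
(S, C): S after C ✓
(S, N): S after N ✓
(S, R): S after R ✓
(V, C): V after C ✓
(V, N): V after N ✓
(V, R): V after R ✓
(W, C): W after C ✓
(W, N): W after N ✓
(W, R): W after R ✓
Count: 24.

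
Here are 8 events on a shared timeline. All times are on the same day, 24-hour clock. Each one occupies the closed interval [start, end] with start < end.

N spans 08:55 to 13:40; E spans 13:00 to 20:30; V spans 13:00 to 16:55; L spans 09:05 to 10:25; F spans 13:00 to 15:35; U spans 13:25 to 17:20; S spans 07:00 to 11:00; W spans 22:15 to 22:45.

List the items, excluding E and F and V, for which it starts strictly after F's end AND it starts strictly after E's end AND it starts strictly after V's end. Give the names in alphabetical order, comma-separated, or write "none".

W

Conditions: its start is strictly after F's end (X.start > 15:35) AND its start is strictly after E's end (X.start > 20:30) AND its start is strictly after V's end (X.start > 16:55).
L: start 09:05 > 15:35? ✗; start 09:05 > 20:30? ✗; start 09:05 > 16:55? ✗ → no.
N: start 08:55 > 15:35? ✗; start 08:55 > 20:30? ✗; start 08:55 > 16:55? ✗ → no.
S: start 07:00 > 15:35? ✗; start 07:00 > 20:30? ✗; start 07:00 > 16:55? ✗ → no.
U: start 13:25 > 15:35? ✗; start 13:25 > 20:30? ✗; start 13:25 > 16:55? ✗ → no.
W: start 22:15 > 15:35? ✓; start 22:15 > 20:30? ✓; start 22:15 > 16:55? ✓ → yes.
Result: W.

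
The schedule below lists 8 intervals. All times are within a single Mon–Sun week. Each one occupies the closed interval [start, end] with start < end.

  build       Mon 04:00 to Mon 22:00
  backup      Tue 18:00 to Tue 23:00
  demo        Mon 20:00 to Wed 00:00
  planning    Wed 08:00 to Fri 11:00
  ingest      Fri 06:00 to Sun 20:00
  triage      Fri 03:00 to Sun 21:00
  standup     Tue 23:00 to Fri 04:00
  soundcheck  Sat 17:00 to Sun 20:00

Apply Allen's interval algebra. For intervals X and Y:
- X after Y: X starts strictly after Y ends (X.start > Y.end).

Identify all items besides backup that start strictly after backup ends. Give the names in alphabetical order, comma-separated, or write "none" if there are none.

Target backup = [Tue 18:00, Tue 23:00].
build [Mon 04:00, Mon 22:00] → before → no.
demo [Mon 20:00, Wed 00:00] → contains → no.
ingest [Fri 06:00, Sun 20:00] → after → yes.
planning [Wed 08:00, Fri 11:00] → after → yes.
soundcheck [Sat 17:00, Sun 20:00] → after → yes.
standup [Tue 23:00, Fri 04:00] → met-by → no.
triage [Fri 03:00, Sun 21:00] → after → yes.
Result: ingest, planning, soundcheck, triage.

ingest, planning, soundcheck, triage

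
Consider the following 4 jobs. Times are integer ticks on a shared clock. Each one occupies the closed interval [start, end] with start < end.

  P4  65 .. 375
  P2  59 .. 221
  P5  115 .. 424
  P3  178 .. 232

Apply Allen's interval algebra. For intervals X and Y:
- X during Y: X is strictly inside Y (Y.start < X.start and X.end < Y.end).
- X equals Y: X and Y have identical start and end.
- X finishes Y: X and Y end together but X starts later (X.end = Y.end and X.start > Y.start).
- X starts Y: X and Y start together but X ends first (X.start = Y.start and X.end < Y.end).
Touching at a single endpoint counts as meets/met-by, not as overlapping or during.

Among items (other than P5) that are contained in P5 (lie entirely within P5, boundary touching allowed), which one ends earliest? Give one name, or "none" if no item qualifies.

P3

Target P5 = [115, 424].
P2 [59, 221] → overlaps → excluded.
P3 [178, 232] → during → candidate.
P4 [65, 375] → overlaps → excluded.
Among candidates, earliest end is 232 → P3.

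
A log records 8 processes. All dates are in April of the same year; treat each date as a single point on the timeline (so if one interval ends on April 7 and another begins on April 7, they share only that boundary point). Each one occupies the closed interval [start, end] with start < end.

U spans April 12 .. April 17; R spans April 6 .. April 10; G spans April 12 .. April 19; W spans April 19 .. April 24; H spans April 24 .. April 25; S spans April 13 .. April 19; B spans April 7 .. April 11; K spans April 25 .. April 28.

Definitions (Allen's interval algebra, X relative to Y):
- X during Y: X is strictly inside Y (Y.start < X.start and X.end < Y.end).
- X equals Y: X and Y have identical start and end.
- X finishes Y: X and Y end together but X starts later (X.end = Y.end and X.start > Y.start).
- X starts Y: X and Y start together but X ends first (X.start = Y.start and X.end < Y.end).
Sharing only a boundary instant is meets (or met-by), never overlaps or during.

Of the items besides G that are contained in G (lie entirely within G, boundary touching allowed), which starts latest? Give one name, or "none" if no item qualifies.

S

Target G = [April 12, April 19].
B [April 7, April 11] → before → excluded.
H [April 24, April 25] → after → excluded.
K [April 25, April 28] → after → excluded.
R [April 6, April 10] → before → excluded.
S [April 13, April 19] → finishes → candidate.
U [April 12, April 17] → starts → candidate.
W [April 19, April 24] → met-by → excluded.
Among candidates, latest start is April 13 → S.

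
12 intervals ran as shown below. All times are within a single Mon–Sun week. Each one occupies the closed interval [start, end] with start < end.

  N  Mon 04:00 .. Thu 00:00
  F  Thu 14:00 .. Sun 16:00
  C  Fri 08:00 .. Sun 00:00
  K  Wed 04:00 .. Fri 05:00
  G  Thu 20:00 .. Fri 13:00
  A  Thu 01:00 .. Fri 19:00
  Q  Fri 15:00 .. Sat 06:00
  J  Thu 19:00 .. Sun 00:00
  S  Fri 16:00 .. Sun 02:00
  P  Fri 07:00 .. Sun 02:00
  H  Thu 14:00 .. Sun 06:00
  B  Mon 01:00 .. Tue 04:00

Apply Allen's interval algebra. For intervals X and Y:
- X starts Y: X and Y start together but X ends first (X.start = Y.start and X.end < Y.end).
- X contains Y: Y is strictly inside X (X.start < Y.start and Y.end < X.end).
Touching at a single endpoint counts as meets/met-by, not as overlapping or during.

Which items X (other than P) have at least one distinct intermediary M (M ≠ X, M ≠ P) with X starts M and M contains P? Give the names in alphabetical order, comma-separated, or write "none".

Target P = [Fri 07:00, Sun 02:00].
Intermediaries M with M contains P: F, H.
Via F — items with X starts F: H.
Via H — items with X starts H: none.
Union: H.

H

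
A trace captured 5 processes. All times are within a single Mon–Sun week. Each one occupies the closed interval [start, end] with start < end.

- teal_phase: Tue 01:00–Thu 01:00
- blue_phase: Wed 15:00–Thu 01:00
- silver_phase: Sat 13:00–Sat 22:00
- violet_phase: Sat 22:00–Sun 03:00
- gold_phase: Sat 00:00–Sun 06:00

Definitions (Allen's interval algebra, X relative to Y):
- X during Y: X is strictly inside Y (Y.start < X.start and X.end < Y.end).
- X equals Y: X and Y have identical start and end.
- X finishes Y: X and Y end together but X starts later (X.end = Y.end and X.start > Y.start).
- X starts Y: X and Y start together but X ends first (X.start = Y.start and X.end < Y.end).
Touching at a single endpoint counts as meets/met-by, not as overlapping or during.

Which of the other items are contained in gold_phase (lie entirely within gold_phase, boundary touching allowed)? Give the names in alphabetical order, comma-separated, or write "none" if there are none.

Target gold_phase = [Sat 00:00, Sun 06:00].
blue_phase [Wed 15:00, Thu 01:00] → before → no.
silver_phase [Sat 13:00, Sat 22:00] → during → yes.
teal_phase [Tue 01:00, Thu 01:00] → before → no.
violet_phase [Sat 22:00, Sun 03:00] → during → yes.
Result: silver_phase, violet_phase.

silver_phase, violet_phase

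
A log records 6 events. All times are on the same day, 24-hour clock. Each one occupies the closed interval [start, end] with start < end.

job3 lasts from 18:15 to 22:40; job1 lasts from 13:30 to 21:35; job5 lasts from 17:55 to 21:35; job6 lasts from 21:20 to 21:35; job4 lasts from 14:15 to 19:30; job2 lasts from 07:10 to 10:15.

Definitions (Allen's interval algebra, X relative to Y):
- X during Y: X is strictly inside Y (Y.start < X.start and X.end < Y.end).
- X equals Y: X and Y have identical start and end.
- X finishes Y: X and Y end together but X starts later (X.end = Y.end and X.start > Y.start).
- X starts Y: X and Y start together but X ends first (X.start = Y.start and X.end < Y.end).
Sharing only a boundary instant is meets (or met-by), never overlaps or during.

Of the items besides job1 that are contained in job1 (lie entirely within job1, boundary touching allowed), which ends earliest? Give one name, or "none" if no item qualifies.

job4

Target job1 = [13:30, 21:35].
job2 [07:10, 10:15] → before → excluded.
job3 [18:15, 22:40] → overlapped-by → excluded.
job4 [14:15, 19:30] → during → candidate.
job5 [17:55, 21:35] → finishes → candidate.
job6 [21:20, 21:35] → finishes → candidate.
Among candidates, earliest end is 19:30 → job4.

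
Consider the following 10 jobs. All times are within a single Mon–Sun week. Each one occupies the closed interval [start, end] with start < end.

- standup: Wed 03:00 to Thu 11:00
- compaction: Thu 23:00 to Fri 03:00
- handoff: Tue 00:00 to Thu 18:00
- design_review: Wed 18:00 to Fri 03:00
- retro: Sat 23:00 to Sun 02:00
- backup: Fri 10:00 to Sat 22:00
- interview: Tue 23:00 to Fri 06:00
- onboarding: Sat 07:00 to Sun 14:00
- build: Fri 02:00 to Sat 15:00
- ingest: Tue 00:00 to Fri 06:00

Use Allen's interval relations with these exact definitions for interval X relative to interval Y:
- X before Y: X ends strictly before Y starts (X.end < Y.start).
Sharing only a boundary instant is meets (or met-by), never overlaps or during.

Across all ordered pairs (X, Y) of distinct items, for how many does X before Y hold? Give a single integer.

24

Checking all 90 ordered pairs for relation 'before'; matching pairs in alphabetical order:
(backup, retro): backup before retro ✓
(build, retro): build before retro ✓
(compaction, backup): compaction before backup ✓
(compaction, onboarding): compaction before onboarding ✓
(compaction, retro): compaction before retro ✓
(design_review, backup): design_review before backup ✓
(design_review, onboarding): design_review before onboarding ✓
(design_review, retro): design_review before retro ✓
(handoff, backup): handoff before backup ✓
(handoff, build): handoff before build ✓
(handoff, compaction): handoff before compaction ✓
(handoff, onboarding): handoff before onboarding ✓
(handoff, retro): handoff before retro ✓
(ingest, backup): ingest before backup ✓
(ingest, onboarding): ingest before onboarding ✓
(ingest, retro): ingest before retro ✓
(interview, backup): interview before backup ✓
(interview, onboarding): interview before onboarding ✓
(interview, retro): interview before retro ✓
(standup, backup): standup before backup ✓
(standup, build): standup before build ✓
(standup, compaction): standup before compaction ✓
(standup, onboarding): standup before onboarding ✓
(standup, retro): standup before retro ✓
Count: 24.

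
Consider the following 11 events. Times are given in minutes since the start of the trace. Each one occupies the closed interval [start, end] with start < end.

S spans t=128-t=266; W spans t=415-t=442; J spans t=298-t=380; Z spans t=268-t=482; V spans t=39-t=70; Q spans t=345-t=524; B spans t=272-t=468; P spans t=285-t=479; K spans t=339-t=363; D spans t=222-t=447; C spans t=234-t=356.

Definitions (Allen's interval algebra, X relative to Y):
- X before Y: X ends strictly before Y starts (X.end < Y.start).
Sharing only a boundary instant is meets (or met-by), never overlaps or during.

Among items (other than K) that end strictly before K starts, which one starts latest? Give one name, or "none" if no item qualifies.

S

Target K = [t=339, t=363].
B [t=272, t=468] → contains → excluded.
C [t=234, t=356] → overlaps → excluded.
D [t=222, t=447] → contains → excluded.
J [t=298, t=380] → contains → excluded.
P [t=285, t=479] → contains → excluded.
Q [t=345, t=524] → overlapped-by → excluded.
S [t=128, t=266] → before → candidate.
V [t=39, t=70] → before → candidate.
W [t=415, t=442] → after → excluded.
Z [t=268, t=482] → contains → excluded.
Among candidates, latest start is t=128 → S.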